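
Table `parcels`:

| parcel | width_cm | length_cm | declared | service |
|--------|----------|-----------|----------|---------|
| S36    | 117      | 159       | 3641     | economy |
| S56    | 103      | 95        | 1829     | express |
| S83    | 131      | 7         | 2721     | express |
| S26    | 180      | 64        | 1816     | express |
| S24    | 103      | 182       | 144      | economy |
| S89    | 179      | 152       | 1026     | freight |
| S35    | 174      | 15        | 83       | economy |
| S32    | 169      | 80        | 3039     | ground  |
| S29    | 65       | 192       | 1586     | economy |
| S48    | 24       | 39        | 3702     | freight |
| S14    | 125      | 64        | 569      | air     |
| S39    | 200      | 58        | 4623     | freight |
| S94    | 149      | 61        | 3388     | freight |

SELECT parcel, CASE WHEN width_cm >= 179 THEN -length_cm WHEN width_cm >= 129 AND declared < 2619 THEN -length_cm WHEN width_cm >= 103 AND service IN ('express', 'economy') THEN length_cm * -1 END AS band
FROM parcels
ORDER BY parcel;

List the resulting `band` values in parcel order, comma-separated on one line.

NULL, -182, -64, NULL, NULL, -15, -159, -58, NULL, -95, -7, -152, NULL

parcel=S14: (no match → NULL) → NULL
parcel=S24: width_cm >= 103 AND service IN ('express', 'economy') → -182
parcel=S26: width_cm >= 179 → -64
parcel=S29: (no match → NULL) → NULL
parcel=S32: (no match → NULL) → NULL
parcel=S35: width_cm >= 129 AND declared < 2619 → -15
parcel=S36: width_cm >= 103 AND service IN ('express', 'economy') → -159
parcel=S39: width_cm >= 179 → -58
parcel=S48: (no match → NULL) → NULL
parcel=S56: width_cm >= 103 AND service IN ('express', 'economy') → -95
parcel=S83: width_cm >= 103 AND service IN ('express', 'economy') → -7
parcel=S89: width_cm >= 179 → -152
parcel=S94: (no match → NULL) → NULL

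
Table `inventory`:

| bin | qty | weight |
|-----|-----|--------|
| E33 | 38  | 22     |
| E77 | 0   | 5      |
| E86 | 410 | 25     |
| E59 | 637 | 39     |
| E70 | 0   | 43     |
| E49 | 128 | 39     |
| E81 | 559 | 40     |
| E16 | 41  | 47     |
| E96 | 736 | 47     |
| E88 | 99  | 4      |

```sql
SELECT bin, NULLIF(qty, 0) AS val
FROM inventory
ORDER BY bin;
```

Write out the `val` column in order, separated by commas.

bin=E16: qty=41 vs 0: differ → 41
bin=E33: qty=38 vs 0: differ → 38
bin=E49: qty=128 vs 0: differ → 128
bin=E59: qty=637 vs 0: differ → 637
bin=E70: qty=0 vs 0: equal → NULL
bin=E77: qty=0 vs 0: equal → NULL
bin=E81: qty=559 vs 0: differ → 559
bin=E86: qty=410 vs 0: differ → 410
bin=E88: qty=99 vs 0: differ → 99
bin=E96: qty=736 vs 0: differ → 736

41, 38, 128, 637, NULL, NULL, 559, 410, 99, 736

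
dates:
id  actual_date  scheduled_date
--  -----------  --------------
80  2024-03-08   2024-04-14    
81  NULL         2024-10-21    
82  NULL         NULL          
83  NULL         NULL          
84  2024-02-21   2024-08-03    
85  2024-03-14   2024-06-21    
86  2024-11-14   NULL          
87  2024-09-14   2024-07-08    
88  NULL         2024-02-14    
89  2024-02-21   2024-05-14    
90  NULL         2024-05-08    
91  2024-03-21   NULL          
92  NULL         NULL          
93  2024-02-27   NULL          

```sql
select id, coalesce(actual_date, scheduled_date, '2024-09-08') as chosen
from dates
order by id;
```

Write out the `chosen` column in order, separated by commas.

2024-03-08, 2024-10-21, 2024-09-08, 2024-09-08, 2024-02-21, 2024-03-14, 2024-11-14, 2024-09-14, 2024-02-14, 2024-02-21, 2024-05-08, 2024-03-21, 2024-09-08, 2024-02-27

id=80: actual_date=2024-03-08 → 2024-03-08
id=81: actual_date=NULL, scheduled_date=2024-10-21 → 2024-10-21
id=82: actual_date=NULL, scheduled_date=NULL, → literal 2024-09-08 → 2024-09-08
id=83: actual_date=NULL, scheduled_date=NULL, → literal 2024-09-08 → 2024-09-08
id=84: actual_date=2024-02-21 → 2024-02-21
id=85: actual_date=2024-03-14 → 2024-03-14
id=86: actual_date=2024-11-14 → 2024-11-14
id=87: actual_date=2024-09-14 → 2024-09-14
id=88: actual_date=NULL, scheduled_date=2024-02-14 → 2024-02-14
id=89: actual_date=2024-02-21 → 2024-02-21
id=90: actual_date=NULL, scheduled_date=2024-05-08 → 2024-05-08
id=91: actual_date=2024-03-21 → 2024-03-21
id=92: actual_date=NULL, scheduled_date=NULL, → literal 2024-09-08 → 2024-09-08
id=93: actual_date=2024-02-27 → 2024-02-27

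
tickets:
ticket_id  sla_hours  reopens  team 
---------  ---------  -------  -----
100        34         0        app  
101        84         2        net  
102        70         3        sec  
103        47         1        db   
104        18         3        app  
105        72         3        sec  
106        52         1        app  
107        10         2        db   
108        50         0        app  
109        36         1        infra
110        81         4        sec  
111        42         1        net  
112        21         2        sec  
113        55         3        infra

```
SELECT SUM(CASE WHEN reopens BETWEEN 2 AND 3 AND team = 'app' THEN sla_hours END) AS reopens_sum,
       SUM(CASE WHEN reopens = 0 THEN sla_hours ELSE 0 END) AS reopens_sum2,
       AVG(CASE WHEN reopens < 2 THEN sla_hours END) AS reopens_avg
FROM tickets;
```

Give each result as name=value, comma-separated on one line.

[reopens_sum: reopens BETWEEN 2 AND 3 AND team = 'app']
ticket_id=100: ✗
ticket_id=101: ✗
ticket_id=102: ✗
ticket_id=103: ✗
ticket_id=104: ✓ → 18
ticket_id=105: ✗
ticket_id=106: ✗
ticket_id=107: ✗
ticket_id=108: ✗
ticket_id=109: ✗
ticket_id=110: ✗
ticket_id=111: ✗
ticket_id=112: ✗
ticket_id=113: ✗
reopens_sum = 18
—
[reopens_sum2: reopens = 0]
ticket_id=100: ✓ → 34
ticket_id=101: ✗
ticket_id=102: ✗
ticket_id=103: ✗
ticket_id=104: ✗
ticket_id=105: ✗
ticket_id=106: ✗
ticket_id=107: ✗
ticket_id=108: ✓ → 50
ticket_id=109: ✗
ticket_id=110: ✗
ticket_id=111: ✗
ticket_id=112: ✗
ticket_id=113: ✗
reopens_sum2 = 34 + 50 = 84
—
[reopens_avg: reopens < 2]
ticket_id=100: ✓ → 34
ticket_id=101: ✗
ticket_id=102: ✗
ticket_id=103: ✓ → 47
ticket_id=104: ✗
ticket_id=105: ✗
ticket_id=106: ✓ → 52
ticket_id=107: ✗
ticket_id=108: ✓ → 50
ticket_id=109: ✓ → 36
ticket_id=110: ✗
ticket_id=111: ✓ → 42
ticket_id=112: ✗
ticket_id=113: ✗
reopens_avg = (34 + 47 + 52 + 50 + 36 + 42) / 6 = 43.5

reopens_sum=18, reopens_sum2=84, reopens_avg=43.5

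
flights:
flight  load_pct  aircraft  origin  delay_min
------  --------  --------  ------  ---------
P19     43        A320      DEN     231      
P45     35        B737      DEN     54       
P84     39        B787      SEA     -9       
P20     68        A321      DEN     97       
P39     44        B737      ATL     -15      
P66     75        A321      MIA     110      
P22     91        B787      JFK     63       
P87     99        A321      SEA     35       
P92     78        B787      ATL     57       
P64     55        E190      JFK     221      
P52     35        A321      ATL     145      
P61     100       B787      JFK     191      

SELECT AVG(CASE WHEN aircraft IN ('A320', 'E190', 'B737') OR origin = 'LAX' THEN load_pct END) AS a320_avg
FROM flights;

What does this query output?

44.25

flight=P19: ✓ → 43
flight=P45: ✓ → 35
flight=P84: ✗
flight=P20: ✗
flight=P39: ✓ → 44
flight=P66: ✗
flight=P22: ✗
flight=P87: ✗
flight=P92: ✗
flight=P64: ✓ → 55
flight=P52: ✗
flight=P61: ✗
a320_avg = (43 + 35 + 44 + 55) / 4 = 44.25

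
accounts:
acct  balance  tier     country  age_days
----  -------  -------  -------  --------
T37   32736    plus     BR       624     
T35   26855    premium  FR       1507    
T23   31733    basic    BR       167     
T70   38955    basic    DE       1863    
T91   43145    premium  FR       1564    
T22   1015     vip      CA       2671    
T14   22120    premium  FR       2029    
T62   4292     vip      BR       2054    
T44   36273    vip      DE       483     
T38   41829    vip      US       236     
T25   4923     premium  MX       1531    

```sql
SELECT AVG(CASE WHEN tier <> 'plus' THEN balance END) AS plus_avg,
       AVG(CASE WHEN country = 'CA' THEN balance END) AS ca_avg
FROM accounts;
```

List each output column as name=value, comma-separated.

[plus_avg: tier <> 'plus']
acct=T37: ✗
acct=T35: ✓ → 26855
acct=T23: ✓ → 31733
acct=T70: ✓ → 38955
acct=T91: ✓ → 43145
acct=T22: ✓ → 1015
acct=T14: ✓ → 22120
acct=T62: ✓ → 4292
acct=T44: ✓ → 36273
acct=T38: ✓ → 41829
acct=T25: ✓ → 4923
plus_avg = (26855 + 31733 + 38955 + 43145 + 1015 + 22120 + 4292 + 36273 + 41829 + 4923) / 10 = 25114
—
[ca_avg: country = 'CA']
acct=T37: ✗
acct=T35: ✗
acct=T23: ✗
acct=T70: ✗
acct=T91: ✗
acct=T22: ✓ → 1015
acct=T14: ✗
acct=T62: ✗
acct=T44: ✗
acct=T38: ✗
acct=T25: ✗
ca_avg = 1015

plus_avg=25114, ca_avg=1015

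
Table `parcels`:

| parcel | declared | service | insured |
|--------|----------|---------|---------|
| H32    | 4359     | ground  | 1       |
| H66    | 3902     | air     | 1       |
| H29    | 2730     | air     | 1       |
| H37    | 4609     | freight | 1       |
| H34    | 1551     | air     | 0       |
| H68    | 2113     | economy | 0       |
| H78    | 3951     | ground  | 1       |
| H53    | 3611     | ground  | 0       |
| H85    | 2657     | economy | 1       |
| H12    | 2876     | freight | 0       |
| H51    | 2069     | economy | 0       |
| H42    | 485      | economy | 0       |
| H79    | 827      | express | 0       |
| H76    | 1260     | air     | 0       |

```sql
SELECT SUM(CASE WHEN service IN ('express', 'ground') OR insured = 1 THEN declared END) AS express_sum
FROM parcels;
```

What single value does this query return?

26646

parcel=H32: ✓ → 4359
parcel=H66: ✓ → 3902
parcel=H29: ✓ → 2730
parcel=H37: ✓ → 4609
parcel=H34: ✗
parcel=H68: ✗
parcel=H78: ✓ → 3951
parcel=H53: ✓ → 3611
parcel=H85: ✓ → 2657
parcel=H12: ✗
parcel=H51: ✗
parcel=H42: ✗
parcel=H79: ✓ → 827
parcel=H76: ✗
express_sum = 4359 + 3902 + 2730 + 4609 + 3951 + 3611 + 2657 + 827 = 26646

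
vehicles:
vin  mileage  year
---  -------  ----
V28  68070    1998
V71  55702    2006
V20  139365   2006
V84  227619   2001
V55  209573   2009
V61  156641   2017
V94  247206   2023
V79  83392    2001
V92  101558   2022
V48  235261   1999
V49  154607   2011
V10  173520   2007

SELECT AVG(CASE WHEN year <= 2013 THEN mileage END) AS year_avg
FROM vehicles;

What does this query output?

vin=V28: ✓ → 68070
vin=V71: ✓ → 55702
vin=V20: ✓ → 139365
vin=V84: ✓ → 227619
vin=V55: ✓ → 209573
vin=V61: ✗
vin=V94: ✗
vin=V79: ✓ → 83392
vin=V92: ✗
vin=V48: ✓ → 235261
vin=V49: ✓ → 154607
vin=V10: ✓ → 173520
year_avg = (68070 + 55702 + 139365 + 227619 + 209573 + 83392 + 235261 + 154607 + 173520) / 9 = 149678.7777777778

149678.7777777778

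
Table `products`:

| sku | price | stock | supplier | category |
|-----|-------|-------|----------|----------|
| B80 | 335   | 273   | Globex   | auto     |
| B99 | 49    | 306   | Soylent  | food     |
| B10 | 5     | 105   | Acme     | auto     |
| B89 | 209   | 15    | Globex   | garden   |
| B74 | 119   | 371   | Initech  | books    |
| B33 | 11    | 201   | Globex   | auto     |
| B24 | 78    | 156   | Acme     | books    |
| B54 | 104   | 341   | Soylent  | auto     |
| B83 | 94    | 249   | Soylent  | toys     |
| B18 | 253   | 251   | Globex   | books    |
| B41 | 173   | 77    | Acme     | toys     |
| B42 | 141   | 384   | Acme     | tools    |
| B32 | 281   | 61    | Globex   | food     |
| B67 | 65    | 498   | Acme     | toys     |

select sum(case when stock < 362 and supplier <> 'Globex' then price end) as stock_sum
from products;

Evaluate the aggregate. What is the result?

sku=B80: ✗
sku=B99: ✓ → 49
sku=B10: ✓ → 5
sku=B89: ✗
sku=B74: ✗
sku=B33: ✗
sku=B24: ✓ → 78
sku=B54: ✓ → 104
sku=B83: ✓ → 94
sku=B18: ✗
sku=B41: ✓ → 173
sku=B42: ✗
sku=B32: ✗
sku=B67: ✗
stock_sum = 49 + 5 + 78 + 104 + 94 + 173 = 503

503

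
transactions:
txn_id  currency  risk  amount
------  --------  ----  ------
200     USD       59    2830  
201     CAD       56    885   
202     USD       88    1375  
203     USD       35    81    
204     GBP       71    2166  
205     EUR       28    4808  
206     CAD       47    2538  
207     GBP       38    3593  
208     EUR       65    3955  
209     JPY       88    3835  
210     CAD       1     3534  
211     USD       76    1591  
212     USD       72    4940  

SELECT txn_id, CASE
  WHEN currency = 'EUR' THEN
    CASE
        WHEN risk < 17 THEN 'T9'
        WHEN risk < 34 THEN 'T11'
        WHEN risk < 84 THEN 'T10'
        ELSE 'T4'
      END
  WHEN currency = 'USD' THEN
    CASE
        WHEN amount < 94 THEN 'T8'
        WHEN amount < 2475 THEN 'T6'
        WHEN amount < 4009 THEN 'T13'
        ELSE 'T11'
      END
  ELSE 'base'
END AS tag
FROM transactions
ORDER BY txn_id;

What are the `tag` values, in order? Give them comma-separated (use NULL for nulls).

T13, base, T6, T8, base, T11, base, base, T10, base, base, T6, T11

txn_id=200: currency='USD' → inner[amount < 4009] → T13
txn_id=201: currency='CAD' → outer ELSE → base
txn_id=202: currency='USD' → inner[amount < 2475] → T6
txn_id=203: currency='USD' → inner[amount < 94] → T8
txn_id=204: currency='GBP' → outer ELSE → base
txn_id=205: currency='EUR' → inner[risk < 34] → T11
txn_id=206: currency='CAD' → outer ELSE → base
txn_id=207: currency='GBP' → outer ELSE → base
txn_id=208: currency='EUR' → inner[risk < 84] → T10
txn_id=209: currency='JPY' → outer ELSE → base
txn_id=210: currency='CAD' → outer ELSE → base
txn_id=211: currency='USD' → inner[amount < 2475] → T6
txn_id=212: currency='USD' → inner[ELSE] → T11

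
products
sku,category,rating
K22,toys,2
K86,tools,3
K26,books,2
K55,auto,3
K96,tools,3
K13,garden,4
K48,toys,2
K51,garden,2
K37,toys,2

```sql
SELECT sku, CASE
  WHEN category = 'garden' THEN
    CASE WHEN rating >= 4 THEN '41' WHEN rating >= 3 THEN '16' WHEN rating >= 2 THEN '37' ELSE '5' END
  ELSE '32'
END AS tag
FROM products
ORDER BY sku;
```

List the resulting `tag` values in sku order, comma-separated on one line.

sku=K13: category='garden' → inner[rating >= 4] → 41
sku=K22: category='toys' → outer ELSE → 32
sku=K26: category='books' → outer ELSE → 32
sku=K37: category='toys' → outer ELSE → 32
sku=K48: category='toys' → outer ELSE → 32
sku=K51: category='garden' → inner[rating >= 2] → 37
sku=K55: category='auto' → outer ELSE → 32
sku=K86: category='tools' → outer ELSE → 32
sku=K96: category='tools' → outer ELSE → 32

41, 32, 32, 32, 32, 37, 32, 32, 32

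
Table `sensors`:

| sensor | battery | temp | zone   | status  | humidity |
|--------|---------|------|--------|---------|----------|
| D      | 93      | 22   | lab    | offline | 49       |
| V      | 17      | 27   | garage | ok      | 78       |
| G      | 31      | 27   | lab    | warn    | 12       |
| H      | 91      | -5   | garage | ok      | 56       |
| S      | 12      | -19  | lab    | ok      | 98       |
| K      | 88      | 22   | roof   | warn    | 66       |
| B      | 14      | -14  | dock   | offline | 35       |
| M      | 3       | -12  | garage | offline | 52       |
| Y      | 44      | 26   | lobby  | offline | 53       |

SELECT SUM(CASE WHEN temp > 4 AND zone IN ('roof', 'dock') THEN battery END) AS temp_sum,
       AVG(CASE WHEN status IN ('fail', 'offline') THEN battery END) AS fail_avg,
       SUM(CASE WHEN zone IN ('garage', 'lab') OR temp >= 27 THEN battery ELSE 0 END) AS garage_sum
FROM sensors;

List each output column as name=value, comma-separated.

[temp_sum: temp > 4 AND zone IN ('roof', 'dock')]
sensor=D: ✗
sensor=V: ✗
sensor=G: ✗
sensor=H: ✗
sensor=S: ✗
sensor=K: ✓ → 88
sensor=B: ✗
sensor=M: ✗
sensor=Y: ✗
temp_sum = 88
—
[fail_avg: status IN ('fail', 'offline')]
sensor=D: ✓ → 93
sensor=V: ✗
sensor=G: ✗
sensor=H: ✗
sensor=S: ✗
sensor=K: ✗
sensor=B: ✓ → 14
sensor=M: ✓ → 3
sensor=Y: ✓ → 44
fail_avg = (93 + 14 + 3 + 44) / 4 = 38.5
—
[garage_sum: zone IN ('garage', 'lab') OR temp >= 27]
sensor=D: ✓ → 93
sensor=V: ✓ → 17
sensor=G: ✓ → 31
sensor=H: ✓ → 91
sensor=S: ✓ → 12
sensor=K: ✗
sensor=B: ✗
sensor=M: ✓ → 3
sensor=Y: ✗
garage_sum = 93 + 17 + 31 + 91 + 12 + 3 = 247

temp_sum=88, fail_avg=38.5, garage_sum=247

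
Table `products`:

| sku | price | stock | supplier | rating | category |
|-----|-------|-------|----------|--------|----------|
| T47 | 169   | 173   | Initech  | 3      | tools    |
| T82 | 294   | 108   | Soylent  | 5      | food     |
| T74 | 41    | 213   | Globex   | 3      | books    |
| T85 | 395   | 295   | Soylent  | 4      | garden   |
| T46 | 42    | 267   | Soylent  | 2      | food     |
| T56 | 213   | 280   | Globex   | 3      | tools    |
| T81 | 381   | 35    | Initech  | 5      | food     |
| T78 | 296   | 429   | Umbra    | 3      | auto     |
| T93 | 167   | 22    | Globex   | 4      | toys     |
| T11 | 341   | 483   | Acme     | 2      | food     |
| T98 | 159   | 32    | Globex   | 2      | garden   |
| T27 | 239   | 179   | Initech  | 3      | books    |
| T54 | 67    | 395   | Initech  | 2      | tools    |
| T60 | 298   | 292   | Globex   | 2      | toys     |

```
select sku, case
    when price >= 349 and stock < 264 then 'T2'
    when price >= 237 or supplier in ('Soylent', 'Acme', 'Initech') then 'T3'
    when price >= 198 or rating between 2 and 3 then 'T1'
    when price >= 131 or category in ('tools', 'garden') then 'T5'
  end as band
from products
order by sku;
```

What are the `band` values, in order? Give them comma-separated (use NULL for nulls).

T3, T3, T3, T3, T3, T1, T3, T1, T3, T2, T3, T3, T5, T1

sku=T11: price >= 237 or supplier in ('Soylent', 'Acme', 'Initech') → T3
sku=T27: price >= 237 or supplier in ('Soylent', 'Acme', 'Initech') → T3
sku=T46: price >= 237 or supplier in ('Soylent', 'Acme', 'Initech') → T3
sku=T47: price >= 237 or supplier in ('Soylent', 'Acme', 'Initech') → T3
sku=T54: price >= 237 or supplier in ('Soylent', 'Acme', 'Initech') → T3
sku=T56: price >= 198 or rating between 2 and 3 → T1
sku=T60: price >= 237 or supplier in ('Soylent', 'Acme', 'Initech') → T3
sku=T74: price >= 198 or rating between 2 and 3 → T1
sku=T78: price >= 237 or supplier in ('Soylent', 'Acme', 'Initech') → T3
sku=T81: price >= 349 and stock < 264 → T2
sku=T82: price >= 237 or supplier in ('Soylent', 'Acme', 'Initech') → T3
sku=T85: price >= 237 or supplier in ('Soylent', 'Acme', 'Initech') → T3
sku=T93: price >= 131 or category in ('tools', 'garden') → T5
sku=T98: price >= 198 or rating between 2 and 3 → T1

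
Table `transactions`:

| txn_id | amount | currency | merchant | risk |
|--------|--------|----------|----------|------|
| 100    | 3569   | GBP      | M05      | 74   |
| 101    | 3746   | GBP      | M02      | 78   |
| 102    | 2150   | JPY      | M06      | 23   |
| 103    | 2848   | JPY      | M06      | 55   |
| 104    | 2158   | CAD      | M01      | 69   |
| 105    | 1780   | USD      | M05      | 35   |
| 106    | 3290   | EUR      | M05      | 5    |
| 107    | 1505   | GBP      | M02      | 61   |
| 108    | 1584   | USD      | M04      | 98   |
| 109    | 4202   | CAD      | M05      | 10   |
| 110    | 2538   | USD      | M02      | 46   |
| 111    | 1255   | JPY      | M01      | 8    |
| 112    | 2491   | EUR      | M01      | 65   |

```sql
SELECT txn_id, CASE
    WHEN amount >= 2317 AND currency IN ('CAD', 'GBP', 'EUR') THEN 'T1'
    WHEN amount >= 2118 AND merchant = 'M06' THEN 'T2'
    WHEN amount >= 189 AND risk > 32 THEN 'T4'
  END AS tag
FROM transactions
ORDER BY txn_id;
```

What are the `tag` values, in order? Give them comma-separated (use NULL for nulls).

txn_id=100: amount >= 2317 AND currency IN ('CAD', 'GBP', 'EUR') → T1
txn_id=101: amount >= 2317 AND currency IN ('CAD', 'GBP', 'EUR') → T1
txn_id=102: amount >= 2118 AND merchant = 'M06' → T2
txn_id=103: amount >= 2118 AND merchant = 'M06' → T2
txn_id=104: amount >= 189 AND risk > 32 → T4
txn_id=105: amount >= 189 AND risk > 32 → T4
txn_id=106: amount >= 2317 AND currency IN ('CAD', 'GBP', 'EUR') → T1
txn_id=107: amount >= 189 AND risk > 32 → T4
txn_id=108: amount >= 189 AND risk > 32 → T4
txn_id=109: amount >= 2317 AND currency IN ('CAD', 'GBP', 'EUR') → T1
txn_id=110: amount >= 189 AND risk > 32 → T4
txn_id=111: (no match → NULL) → NULL
txn_id=112: amount >= 2317 AND currency IN ('CAD', 'GBP', 'EUR') → T1

T1, T1, T2, T2, T4, T4, T1, T4, T4, T1, T4, NULL, T1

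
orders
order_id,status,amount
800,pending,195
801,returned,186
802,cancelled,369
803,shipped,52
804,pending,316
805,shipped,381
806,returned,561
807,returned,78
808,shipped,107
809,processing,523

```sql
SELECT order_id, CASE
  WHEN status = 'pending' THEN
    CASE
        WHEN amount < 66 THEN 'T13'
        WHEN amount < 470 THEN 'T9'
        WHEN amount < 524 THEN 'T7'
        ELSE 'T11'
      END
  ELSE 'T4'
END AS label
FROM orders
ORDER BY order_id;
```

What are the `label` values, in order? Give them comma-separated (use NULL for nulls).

order_id=800: status='pending' → inner[amount < 470] → T9
order_id=801: status='returned' → outer ELSE → T4
order_id=802: status='cancelled' → outer ELSE → T4
order_id=803: status='shipped' → outer ELSE → T4
order_id=804: status='pending' → inner[amount < 470] → T9
order_id=805: status='shipped' → outer ELSE → T4
order_id=806: status='returned' → outer ELSE → T4
order_id=807: status='returned' → outer ELSE → T4
order_id=808: status='shipped' → outer ELSE → T4
order_id=809: status='processing' → outer ELSE → T4

T9, T4, T4, T4, T9, T4, T4, T4, T4, T4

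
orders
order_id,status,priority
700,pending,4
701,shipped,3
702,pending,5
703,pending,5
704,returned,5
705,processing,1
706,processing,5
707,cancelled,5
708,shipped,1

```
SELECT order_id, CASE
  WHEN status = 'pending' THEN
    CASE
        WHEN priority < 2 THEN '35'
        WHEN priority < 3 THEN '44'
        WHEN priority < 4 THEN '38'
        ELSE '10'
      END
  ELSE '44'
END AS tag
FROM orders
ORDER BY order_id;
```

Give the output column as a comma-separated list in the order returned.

order_id=700: status='pending' → inner[ELSE] → 10
order_id=701: status='shipped' → outer ELSE → 44
order_id=702: status='pending' → inner[ELSE] → 10
order_id=703: status='pending' → inner[ELSE] → 10
order_id=704: status='returned' → outer ELSE → 44
order_id=705: status='processing' → outer ELSE → 44
order_id=706: status='processing' → outer ELSE → 44
order_id=707: status='cancelled' → outer ELSE → 44
order_id=708: status='shipped' → outer ELSE → 44

10, 44, 10, 10, 44, 44, 44, 44, 44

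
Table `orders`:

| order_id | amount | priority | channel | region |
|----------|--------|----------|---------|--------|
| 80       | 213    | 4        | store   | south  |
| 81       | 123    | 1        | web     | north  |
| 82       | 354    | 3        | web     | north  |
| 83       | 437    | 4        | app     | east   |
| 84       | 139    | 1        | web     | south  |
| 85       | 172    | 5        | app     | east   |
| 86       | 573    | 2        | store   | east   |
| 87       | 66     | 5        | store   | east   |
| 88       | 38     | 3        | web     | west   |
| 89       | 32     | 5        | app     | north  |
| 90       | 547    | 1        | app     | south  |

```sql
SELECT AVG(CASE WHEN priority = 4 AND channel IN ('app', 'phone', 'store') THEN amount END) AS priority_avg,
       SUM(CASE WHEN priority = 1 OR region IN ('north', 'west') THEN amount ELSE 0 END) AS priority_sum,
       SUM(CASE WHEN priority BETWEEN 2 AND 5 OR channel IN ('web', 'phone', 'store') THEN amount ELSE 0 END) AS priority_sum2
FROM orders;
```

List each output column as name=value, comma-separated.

priority_avg=325, priority_sum=1233, priority_sum2=2147

[priority_avg: priority = 4 AND channel IN ('app', 'phone', 'store')]
order_id=80: ✓ → 213
order_id=81: ✗
order_id=82: ✗
order_id=83: ✓ → 437
order_id=84: ✗
order_id=85: ✗
order_id=86: ✗
order_id=87: ✗
order_id=88: ✗
order_id=89: ✗
order_id=90: ✗
priority_avg = (213 + 437) / 2 = 325
—
[priority_sum: priority = 1 OR region IN ('north', 'west')]
order_id=80: ✗
order_id=81: ✓ → 123
order_id=82: ✓ → 354
order_id=83: ✗
order_id=84: ✓ → 139
order_id=85: ✗
order_id=86: ✗
order_id=87: ✗
order_id=88: ✓ → 38
order_id=89: ✓ → 32
order_id=90: ✓ → 547
priority_sum = 123 + 354 + 139 + 38 + 32 + 547 = 1233
—
[priority_sum2: priority BETWEEN 2 AND 5 OR channel IN ('web', 'phone', 'store')]
order_id=80: ✓ → 213
order_id=81: ✓ → 123
order_id=82: ✓ → 354
order_id=83: ✓ → 437
order_id=84: ✓ → 139
order_id=85: ✓ → 172
order_id=86: ✓ → 573
order_id=87: ✓ → 66
order_id=88: ✓ → 38
order_id=89: ✓ → 32
order_id=90: ✗
priority_sum2 = 213 + 123 + 354 + 437 + 139 + 172 + 573 + 66 + 38 + 32 = 2147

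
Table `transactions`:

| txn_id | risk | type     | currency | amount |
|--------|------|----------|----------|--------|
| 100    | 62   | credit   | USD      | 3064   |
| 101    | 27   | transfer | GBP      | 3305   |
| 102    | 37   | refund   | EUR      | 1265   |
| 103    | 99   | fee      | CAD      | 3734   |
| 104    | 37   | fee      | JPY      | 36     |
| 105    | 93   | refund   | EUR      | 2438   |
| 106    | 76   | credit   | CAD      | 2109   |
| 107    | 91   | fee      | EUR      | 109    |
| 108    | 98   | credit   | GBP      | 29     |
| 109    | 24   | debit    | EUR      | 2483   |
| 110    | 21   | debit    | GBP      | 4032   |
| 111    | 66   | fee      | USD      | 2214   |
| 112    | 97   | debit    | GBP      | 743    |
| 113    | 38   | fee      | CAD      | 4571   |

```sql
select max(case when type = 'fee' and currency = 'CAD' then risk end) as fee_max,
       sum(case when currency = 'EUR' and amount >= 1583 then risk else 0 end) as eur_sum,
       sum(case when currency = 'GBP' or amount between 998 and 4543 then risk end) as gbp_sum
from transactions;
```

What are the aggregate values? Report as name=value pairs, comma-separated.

[fee_max: type = 'fee' and currency = 'CAD']
txn_id=100: ✗
txn_id=101: ✗
txn_id=102: ✗
txn_id=103: ✓ → 99
txn_id=104: ✗
txn_id=105: ✗
txn_id=106: ✗
txn_id=107: ✗
txn_id=108: ✗
txn_id=109: ✗
txn_id=110: ✗
txn_id=111: ✗
txn_id=112: ✗
txn_id=113: ✓ → 38
fee_max = MAX(99, 38) = 99
—
[eur_sum: currency = 'EUR' and amount >= 1583]
txn_id=100: ✗
txn_id=101: ✗
txn_id=102: ✗
txn_id=103: ✗
txn_id=104: ✗
txn_id=105: ✓ → 93
txn_id=106: ✗
txn_id=107: ✗
txn_id=108: ✗
txn_id=109: ✓ → 24
txn_id=110: ✗
txn_id=111: ✗
txn_id=112: ✗
txn_id=113: ✗
eur_sum = 93 + 24 = 117
—
[gbp_sum: currency = 'GBP' or amount between 998 and 4543]
txn_id=100: ✓ → 62
txn_id=101: ✓ → 27
txn_id=102: ✓ → 37
txn_id=103: ✓ → 99
txn_id=104: ✗
txn_id=105: ✓ → 93
txn_id=106: ✓ → 76
txn_id=107: ✗
txn_id=108: ✓ → 98
txn_id=109: ✓ → 24
txn_id=110: ✓ → 21
txn_id=111: ✓ → 66
txn_id=112: ✓ → 97
txn_id=113: ✗
gbp_sum = 62 + 27 + 37 + 99 + 93 + 76 + 98 + 24 + 21 + 66 + 97 = 700

fee_max=99, eur_sum=117, gbp_sum=700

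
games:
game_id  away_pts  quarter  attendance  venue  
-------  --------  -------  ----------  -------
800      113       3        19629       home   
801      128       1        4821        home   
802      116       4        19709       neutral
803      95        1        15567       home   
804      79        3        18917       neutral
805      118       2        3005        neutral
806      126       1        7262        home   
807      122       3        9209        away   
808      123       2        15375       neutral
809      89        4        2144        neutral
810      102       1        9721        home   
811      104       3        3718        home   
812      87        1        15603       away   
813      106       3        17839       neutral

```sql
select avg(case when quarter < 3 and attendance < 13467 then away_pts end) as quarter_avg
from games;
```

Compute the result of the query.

game_id=800: ✗
game_id=801: ✓ → 128
game_id=802: ✗
game_id=803: ✗
game_id=804: ✗
game_id=805: ✓ → 118
game_id=806: ✓ → 126
game_id=807: ✗
game_id=808: ✗
game_id=809: ✗
game_id=810: ✓ → 102
game_id=811: ✗
game_id=812: ✗
game_id=813: ✗
quarter_avg = (128 + 118 + 126 + 102) / 4 = 118.5

118.5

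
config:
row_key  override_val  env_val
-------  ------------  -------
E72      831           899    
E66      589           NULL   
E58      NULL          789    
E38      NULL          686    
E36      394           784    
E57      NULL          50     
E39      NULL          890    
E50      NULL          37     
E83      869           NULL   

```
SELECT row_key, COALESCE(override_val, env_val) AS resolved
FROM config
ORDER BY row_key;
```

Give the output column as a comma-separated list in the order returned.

394, 686, 890, 37, 50, 789, 589, 831, 869

row_key=E36: override_val=394 → 394
row_key=E38: override_val=NULL, env_val=686 → 686
row_key=E39: override_val=NULL, env_val=890 → 890
row_key=E50: override_val=NULL, env_val=37 → 37
row_key=E57: override_val=NULL, env_val=50 → 50
row_key=E58: override_val=NULL, env_val=789 → 789
row_key=E66: override_val=589 → 589
row_key=E72: override_val=831 → 831
row_key=E83: override_val=869 → 869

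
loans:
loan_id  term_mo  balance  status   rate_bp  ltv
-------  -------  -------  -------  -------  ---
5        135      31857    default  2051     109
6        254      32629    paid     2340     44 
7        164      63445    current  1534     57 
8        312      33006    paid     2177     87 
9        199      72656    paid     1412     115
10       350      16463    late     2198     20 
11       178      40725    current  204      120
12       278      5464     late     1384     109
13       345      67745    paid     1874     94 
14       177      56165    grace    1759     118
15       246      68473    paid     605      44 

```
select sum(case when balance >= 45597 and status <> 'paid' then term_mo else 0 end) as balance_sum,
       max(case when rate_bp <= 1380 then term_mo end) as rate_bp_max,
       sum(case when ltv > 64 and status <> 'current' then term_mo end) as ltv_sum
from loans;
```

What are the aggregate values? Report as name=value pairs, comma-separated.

[balance_sum: balance >= 45597 and status <> 'paid']
loan_id=5: ✗
loan_id=6: ✗
loan_id=7: ✓ → 164
loan_id=8: ✗
loan_id=9: ✗
loan_id=10: ✗
loan_id=11: ✗
loan_id=12: ✗
loan_id=13: ✗
loan_id=14: ✓ → 177
loan_id=15: ✗
balance_sum = 164 + 177 = 341
—
[rate_bp_max: rate_bp <= 1380]
loan_id=5: ✗
loan_id=6: ✗
loan_id=7: ✗
loan_id=8: ✗
loan_id=9: ✗
loan_id=10: ✗
loan_id=11: ✓ → 178
loan_id=12: ✗
loan_id=13: ✗
loan_id=14: ✗
loan_id=15: ✓ → 246
rate_bp_max = MAX(178, 246) = 246
—
[ltv_sum: ltv > 64 and status <> 'current']
loan_id=5: ✓ → 135
loan_id=6: ✗
loan_id=7: ✗
loan_id=8: ✓ → 312
loan_id=9: ✓ → 199
loan_id=10: ✗
loan_id=11: ✗
loan_id=12: ✓ → 278
loan_id=13: ✓ → 345
loan_id=14: ✓ → 177
loan_id=15: ✗
ltv_sum = 135 + 312 + 199 + 278 + 345 + 177 = 1446

balance_sum=341, rate_bp_max=246, ltv_sum=1446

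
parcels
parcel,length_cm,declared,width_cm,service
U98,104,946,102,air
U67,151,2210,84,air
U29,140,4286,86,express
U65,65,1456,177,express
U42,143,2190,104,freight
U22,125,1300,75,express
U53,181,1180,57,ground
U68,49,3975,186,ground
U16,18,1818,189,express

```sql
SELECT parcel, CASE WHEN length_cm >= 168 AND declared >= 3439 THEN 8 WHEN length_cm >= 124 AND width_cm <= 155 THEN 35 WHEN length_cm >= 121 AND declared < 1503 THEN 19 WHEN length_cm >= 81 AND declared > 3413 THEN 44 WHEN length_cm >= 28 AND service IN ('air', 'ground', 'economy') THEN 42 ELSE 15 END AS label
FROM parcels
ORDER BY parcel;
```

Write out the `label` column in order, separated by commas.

15, 35, 35, 35, 35, 15, 35, 42, 42

parcel=U16: ELSE → 15
parcel=U22: length_cm >= 124 AND width_cm <= 155 → 35
parcel=U29: length_cm >= 124 AND width_cm <= 155 → 35
parcel=U42: length_cm >= 124 AND width_cm <= 155 → 35
parcel=U53: length_cm >= 124 AND width_cm <= 155 → 35
parcel=U65: ELSE → 15
parcel=U67: length_cm >= 124 AND width_cm <= 155 → 35
parcel=U68: length_cm >= 28 AND service IN ('air', 'ground', 'economy') → 42
parcel=U98: length_cm >= 28 AND service IN ('air', 'ground', 'economy') → 42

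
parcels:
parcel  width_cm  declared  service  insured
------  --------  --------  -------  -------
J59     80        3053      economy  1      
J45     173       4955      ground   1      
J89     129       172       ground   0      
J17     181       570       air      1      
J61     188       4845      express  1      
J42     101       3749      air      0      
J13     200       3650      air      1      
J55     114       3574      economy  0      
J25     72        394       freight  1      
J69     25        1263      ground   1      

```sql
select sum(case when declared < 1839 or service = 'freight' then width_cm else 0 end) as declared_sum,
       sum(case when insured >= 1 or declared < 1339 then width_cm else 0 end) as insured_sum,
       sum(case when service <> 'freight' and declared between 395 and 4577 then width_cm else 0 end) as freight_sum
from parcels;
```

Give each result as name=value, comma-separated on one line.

declared_sum=407, insured_sum=1048, freight_sum=701

[declared_sum: declared < 1839 or service = 'freight']
parcel=J59: ✗
parcel=J45: ✗
parcel=J89: ✓ → 129
parcel=J17: ✓ → 181
parcel=J61: ✗
parcel=J42: ✗
parcel=J13: ✗
parcel=J55: ✗
parcel=J25: ✓ → 72
parcel=J69: ✓ → 25
declared_sum = 129 + 181 + 72 + 25 = 407
—
[insured_sum: insured >= 1 or declared < 1339]
parcel=J59: ✓ → 80
parcel=J45: ✓ → 173
parcel=J89: ✓ → 129
parcel=J17: ✓ → 181
parcel=J61: ✓ → 188
parcel=J42: ✗
parcel=J13: ✓ → 200
parcel=J55: ✗
parcel=J25: ✓ → 72
parcel=J69: ✓ → 25
insured_sum = 80 + 173 + 129 + 181 + 188 + 200 + 72 + 25 = 1048
—
[freight_sum: service <> 'freight' and declared between 395 and 4577]
parcel=J59: ✓ → 80
parcel=J45: ✗
parcel=J89: ✗
parcel=J17: ✓ → 181
parcel=J61: ✗
parcel=J42: ✓ → 101
parcel=J13: ✓ → 200
parcel=J55: ✓ → 114
parcel=J25: ✗
parcel=J69: ✓ → 25
freight_sum = 80 + 181 + 101 + 200 + 114 + 25 = 701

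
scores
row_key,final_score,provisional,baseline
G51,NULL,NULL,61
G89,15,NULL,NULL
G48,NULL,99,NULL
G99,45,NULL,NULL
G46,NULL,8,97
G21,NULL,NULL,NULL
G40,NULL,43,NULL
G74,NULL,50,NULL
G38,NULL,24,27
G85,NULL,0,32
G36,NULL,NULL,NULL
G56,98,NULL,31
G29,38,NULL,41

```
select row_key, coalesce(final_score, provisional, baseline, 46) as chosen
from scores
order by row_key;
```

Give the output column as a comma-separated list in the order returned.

row_key=G21: final_score=NULL, provisional=NULL, baseline=NULL, → literal 46 → 46
row_key=G29: final_score=38 → 38
row_key=G36: final_score=NULL, provisional=NULL, baseline=NULL, → literal 46 → 46
row_key=G38: final_score=NULL, provisional=24 → 24
row_key=G40: final_score=NULL, provisional=43 → 43
row_key=G46: final_score=NULL, provisional=8 → 8
row_key=G48: final_score=NULL, provisional=99 → 99
row_key=G51: final_score=NULL, provisional=NULL, baseline=61 → 61
row_key=G56: final_score=98 → 98
row_key=G74: final_score=NULL, provisional=50 → 50
row_key=G85: final_score=NULL, provisional=0 → 0
row_key=G89: final_score=15 → 15
row_key=G99: final_score=45 → 45

46, 38, 46, 24, 43, 8, 99, 61, 98, 50, 0, 15, 45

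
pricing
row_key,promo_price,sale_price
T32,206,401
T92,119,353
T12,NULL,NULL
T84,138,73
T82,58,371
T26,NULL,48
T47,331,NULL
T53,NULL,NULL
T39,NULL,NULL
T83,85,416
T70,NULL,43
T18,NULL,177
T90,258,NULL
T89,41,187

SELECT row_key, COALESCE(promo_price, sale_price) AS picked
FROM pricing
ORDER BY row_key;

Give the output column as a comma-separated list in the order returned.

row_key=T12: promo_price=NULL, sale_price=NULL (all NULL) → NULL
row_key=T18: promo_price=NULL, sale_price=177 → 177
row_key=T26: promo_price=NULL, sale_price=48 → 48
row_key=T32: promo_price=206 → 206
row_key=T39: promo_price=NULL, sale_price=NULL (all NULL) → NULL
row_key=T47: promo_price=331 → 331
row_key=T53: promo_price=NULL, sale_price=NULL (all NULL) → NULL
row_key=T70: promo_price=NULL, sale_price=43 → 43
row_key=T82: promo_price=58 → 58
row_key=T83: promo_price=85 → 85
row_key=T84: promo_price=138 → 138
row_key=T89: promo_price=41 → 41
row_key=T90: promo_price=258 → 258
row_key=T92: promo_price=119 → 119

NULL, 177, 48, 206, NULL, 331, NULL, 43, 58, 85, 138, 41, 258, 119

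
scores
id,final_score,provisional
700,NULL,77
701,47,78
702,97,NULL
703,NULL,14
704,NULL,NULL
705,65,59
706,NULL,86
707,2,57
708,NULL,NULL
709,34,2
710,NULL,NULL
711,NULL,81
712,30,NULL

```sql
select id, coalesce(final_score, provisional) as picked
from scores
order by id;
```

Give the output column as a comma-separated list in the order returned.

77, 47, 97, 14, NULL, 65, 86, 2, NULL, 34, NULL, 81, 30

id=700: final_score=NULL, provisional=77 → 77
id=701: final_score=47 → 47
id=702: final_score=97 → 97
id=703: final_score=NULL, provisional=14 → 14
id=704: final_score=NULL, provisional=NULL (all NULL) → NULL
id=705: final_score=65 → 65
id=706: final_score=NULL, provisional=86 → 86
id=707: final_score=2 → 2
id=708: final_score=NULL, provisional=NULL (all NULL) → NULL
id=709: final_score=34 → 34
id=710: final_score=NULL, provisional=NULL (all NULL) → NULL
id=711: final_score=NULL, provisional=81 → 81
id=712: final_score=30 → 30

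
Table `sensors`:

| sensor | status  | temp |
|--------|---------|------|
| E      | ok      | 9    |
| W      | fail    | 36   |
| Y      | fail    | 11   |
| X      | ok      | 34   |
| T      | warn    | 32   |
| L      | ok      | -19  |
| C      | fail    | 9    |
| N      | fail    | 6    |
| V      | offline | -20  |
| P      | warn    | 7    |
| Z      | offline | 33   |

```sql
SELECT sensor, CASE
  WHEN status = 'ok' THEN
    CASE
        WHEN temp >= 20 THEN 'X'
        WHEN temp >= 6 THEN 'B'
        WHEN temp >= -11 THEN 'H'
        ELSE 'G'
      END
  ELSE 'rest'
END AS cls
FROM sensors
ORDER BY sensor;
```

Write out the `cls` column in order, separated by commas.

rest, B, G, rest, rest, rest, rest, rest, X, rest, rest

sensor=C: status='fail' → outer ELSE → rest
sensor=E: status='ok' → inner[temp >= 6] → B
sensor=L: status='ok' → inner[ELSE] → G
sensor=N: status='fail' → outer ELSE → rest
sensor=P: status='warn' → outer ELSE → rest
sensor=T: status='warn' → outer ELSE → rest
sensor=V: status='offline' → outer ELSE → rest
sensor=W: status='fail' → outer ELSE → rest
sensor=X: status='ok' → inner[temp >= 20] → X
sensor=Y: status='fail' → outer ELSE → rest
sensor=Z: status='offline' → outer ELSE → rest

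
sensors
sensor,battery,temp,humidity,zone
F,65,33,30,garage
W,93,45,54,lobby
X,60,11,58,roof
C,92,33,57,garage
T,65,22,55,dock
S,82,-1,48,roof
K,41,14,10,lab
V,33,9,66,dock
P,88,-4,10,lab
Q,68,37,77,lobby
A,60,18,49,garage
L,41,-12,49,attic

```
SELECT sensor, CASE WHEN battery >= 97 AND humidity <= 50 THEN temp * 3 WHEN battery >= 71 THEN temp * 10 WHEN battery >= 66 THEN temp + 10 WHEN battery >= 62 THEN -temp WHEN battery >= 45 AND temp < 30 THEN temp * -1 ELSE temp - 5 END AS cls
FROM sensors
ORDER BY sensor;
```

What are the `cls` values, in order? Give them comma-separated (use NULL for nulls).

sensor=A: battery >= 45 AND temp < 30 → -18
sensor=C: battery >= 71 → 330
sensor=F: battery >= 62 → -33
sensor=K: ELSE → 9
sensor=L: ELSE → -17
sensor=P: battery >= 71 → -40
sensor=Q: battery >= 66 → 47
sensor=S: battery >= 71 → -10
sensor=T: battery >= 62 → -22
sensor=V: ELSE → 4
sensor=W: battery >= 71 → 450
sensor=X: battery >= 45 AND temp < 30 → -11

-18, 330, -33, 9, -17, -40, 47, -10, -22, 4, 450, -11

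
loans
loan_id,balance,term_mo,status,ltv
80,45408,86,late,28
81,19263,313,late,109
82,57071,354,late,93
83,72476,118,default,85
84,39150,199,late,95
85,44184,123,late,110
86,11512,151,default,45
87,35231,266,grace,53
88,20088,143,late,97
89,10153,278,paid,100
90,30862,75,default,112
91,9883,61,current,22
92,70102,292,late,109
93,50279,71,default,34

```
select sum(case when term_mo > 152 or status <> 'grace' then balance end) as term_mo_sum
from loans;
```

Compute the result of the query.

loan_id=80: ✓ → 45408
loan_id=81: ✓ → 19263
loan_id=82: ✓ → 57071
loan_id=83: ✓ → 72476
loan_id=84: ✓ → 39150
loan_id=85: ✓ → 44184
loan_id=86: ✓ → 11512
loan_id=87: ✓ → 35231
loan_id=88: ✓ → 20088
loan_id=89: ✓ → 10153
loan_id=90: ✓ → 30862
loan_id=91: ✓ → 9883
loan_id=92: ✓ → 70102
loan_id=93: ✓ → 50279
term_mo_sum = 45408 + 19263 + 57071 + 72476 + 39150 + 44184 + 11512 + 35231 + 20088 + 10153 + 30862 + 9883 + 70102 + 50279 = 515662

515662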